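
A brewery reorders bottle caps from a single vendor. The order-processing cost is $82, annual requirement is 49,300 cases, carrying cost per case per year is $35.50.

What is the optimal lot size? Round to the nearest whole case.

2DS/H = 2·49,300·82/35.5 = 227,752.11
EOQ = √227,752.11 ≈ 477.23

477 cases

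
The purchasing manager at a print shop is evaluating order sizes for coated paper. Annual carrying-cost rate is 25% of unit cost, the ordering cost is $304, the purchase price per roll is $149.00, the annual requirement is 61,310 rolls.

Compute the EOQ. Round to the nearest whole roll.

1,000 rolls

Carrying cost H = $149 × 25% = $37.2500/roll/yr
Q* = √(2·D·S / H) = √(2·61,310·304 / 37.25) = √1,000,710.9 ≈ 1,000.36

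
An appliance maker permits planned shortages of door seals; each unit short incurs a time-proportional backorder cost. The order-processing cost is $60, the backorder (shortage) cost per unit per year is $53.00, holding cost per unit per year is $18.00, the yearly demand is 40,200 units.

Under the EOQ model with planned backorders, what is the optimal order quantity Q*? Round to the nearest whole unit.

Q* = √(2DS/H) · √((H + b)/b)
   = √(2 × 40,200 × 60 / 18) · √((18 + 53) / 53)
   = 517.687 × 1.1574 ≈ 599.18

599 units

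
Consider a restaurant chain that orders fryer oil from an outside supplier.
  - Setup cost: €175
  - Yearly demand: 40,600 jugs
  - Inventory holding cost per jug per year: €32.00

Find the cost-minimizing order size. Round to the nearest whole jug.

EOQ = √(2DS/H) = √(2 × 40,600 × 175 / 32)
    = √(444,062.50) ≈ 666.38

666 jugs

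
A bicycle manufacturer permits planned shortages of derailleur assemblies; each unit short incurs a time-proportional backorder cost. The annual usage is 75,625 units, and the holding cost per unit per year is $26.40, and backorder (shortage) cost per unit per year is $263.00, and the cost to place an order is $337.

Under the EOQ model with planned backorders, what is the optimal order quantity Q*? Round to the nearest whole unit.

Q* = √(2DS/H) · √((H + b)/b)
   = √(2 × 75,625 × 337 / 26.4) · √((26.4 + 263) / 263)
   = 1,389.507 × 1.0490 ≈ 1,457.58

1,458 units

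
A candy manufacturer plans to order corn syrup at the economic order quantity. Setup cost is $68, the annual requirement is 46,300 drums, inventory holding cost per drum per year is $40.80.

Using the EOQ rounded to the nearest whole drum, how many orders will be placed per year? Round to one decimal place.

EOQ = √(2DS/H) = √(2 × 46,300 × 68 / 40.8)
    = √(154,333.33) ≈ 392.85 → Q = 393
Orders per year = D/Q = 46,300 / 393 = 117.812

117.8 orders per year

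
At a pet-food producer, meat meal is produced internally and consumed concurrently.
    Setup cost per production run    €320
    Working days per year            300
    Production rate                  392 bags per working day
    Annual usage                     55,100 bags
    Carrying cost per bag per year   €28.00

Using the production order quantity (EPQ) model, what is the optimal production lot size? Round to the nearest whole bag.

d = 55,100/300 = 183.6667 bags/day;  effective holding cost H(1 − d/p) = 28·(1 − 183.6667/392) = 14.88095
Q* = √(2DS / H_eff) = √(2·55,100·320 / 14.88095) ≈ 1,539.40

1,539 bags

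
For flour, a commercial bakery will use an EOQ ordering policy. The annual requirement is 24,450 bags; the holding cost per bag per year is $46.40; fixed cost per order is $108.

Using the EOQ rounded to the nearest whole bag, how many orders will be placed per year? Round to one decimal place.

2DS/H = 2·24,450·108/46.4 = 113,818.97
EOQ = √113,818.97 ≈ 337.37 → Q = 337
N = D/Q = 24,450/337 ≈ 72.552 orders/yr

72.6 orders per year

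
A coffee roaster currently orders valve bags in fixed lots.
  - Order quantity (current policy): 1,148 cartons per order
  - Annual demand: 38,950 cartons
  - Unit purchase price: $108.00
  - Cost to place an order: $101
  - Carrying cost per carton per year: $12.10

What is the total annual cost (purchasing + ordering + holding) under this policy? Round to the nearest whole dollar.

Orders/yr = 38,950/1,148 = 33.929; ordering cost = 33.929 × $101 = $3,426.79
Average inventory = 1,148/2 = 574; holding cost = 574 × $12.1 = $6,945.40
Purchase cost = D·C = 38,950 × 108 = $4,206,600.00
Total = $3,426.79 + $6,945.40 + $4,206,600.00 = $4,216,972.19

$4,216,972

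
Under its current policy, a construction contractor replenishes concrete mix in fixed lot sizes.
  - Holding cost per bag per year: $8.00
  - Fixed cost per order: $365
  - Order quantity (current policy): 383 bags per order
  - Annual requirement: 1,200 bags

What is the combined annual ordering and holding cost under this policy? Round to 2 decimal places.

Annual ordering cost = (D/Q)·S = (1,200/383) × 365 = $1,143.60
Annual holding cost  = (Q/2)·H = (383/2) × 8 = $1,532.00
Total = $1,143.60 + $1,532.00 = $2,675.60

$2,675.60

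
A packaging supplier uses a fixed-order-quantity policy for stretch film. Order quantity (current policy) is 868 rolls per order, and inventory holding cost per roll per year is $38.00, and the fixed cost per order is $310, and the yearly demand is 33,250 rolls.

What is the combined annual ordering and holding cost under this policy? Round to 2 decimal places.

Annual ordering cost = (D/Q)·S = (33,250/868) × 310 = $11,875.00
Annual holding cost  = (Q/2)·H = (868/2) × 38 = $16,492.00
Total = $11,875.00 + $16,492.00 = $28,367.00

$28,367.00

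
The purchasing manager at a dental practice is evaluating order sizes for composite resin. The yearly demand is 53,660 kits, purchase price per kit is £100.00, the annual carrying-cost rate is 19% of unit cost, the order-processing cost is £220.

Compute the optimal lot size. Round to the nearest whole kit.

Holding cost per kit per year: H = 19% × £100 = £19.0000
Q* = √(2·D·S / H) = √(2·53,660·220 / 19) = √1,242,652.6 ≈ 1,114.74

1,115 kits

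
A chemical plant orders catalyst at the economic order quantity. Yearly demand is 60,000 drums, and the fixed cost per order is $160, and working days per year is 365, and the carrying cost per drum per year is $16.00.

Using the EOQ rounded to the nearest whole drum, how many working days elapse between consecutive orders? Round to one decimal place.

6.7 days

Q* = √(2·D·S / H) = √(2·60,000·160 / 16) = √1,200,000.0 ≈ 1,095.45 → Q = 1,095 drums
Cycle time = (working days × Q)/D = (365 × 1,095) / 60,000 = 6.661 days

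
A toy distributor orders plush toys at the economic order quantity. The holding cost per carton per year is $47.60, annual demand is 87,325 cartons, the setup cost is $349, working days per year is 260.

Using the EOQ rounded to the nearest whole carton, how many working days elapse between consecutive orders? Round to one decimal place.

Q* = √(2·D·S / H) = √(2·87,325·349 / 47.6) = √1,280,522.1 ≈ 1,131.60 → Q = 1,132 cartons
Days between orders = 260 / (D/Q) = 260 / 77.142 ≈ 3.370

3.4 days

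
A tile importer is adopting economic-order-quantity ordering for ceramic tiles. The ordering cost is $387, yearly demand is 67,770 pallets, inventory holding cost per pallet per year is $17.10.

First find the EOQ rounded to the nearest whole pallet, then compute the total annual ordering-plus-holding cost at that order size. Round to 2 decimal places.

$29,949.34

Q* = √(2·D·S / H) = √(2·67,770·387 / 17.1) = √3,067,484.2 ≈ 1,751.42 → Q = 1,751 pallets
Annual ordering cost = (D/Q)·S = (67,770/1,751) × 387 = $14,978.29
Annual holding cost  = (Q/2)·H = (1,751/2) × 17.1 = $14,971.05
Total = $14,978.29 + $14,971.05 = $29,949.34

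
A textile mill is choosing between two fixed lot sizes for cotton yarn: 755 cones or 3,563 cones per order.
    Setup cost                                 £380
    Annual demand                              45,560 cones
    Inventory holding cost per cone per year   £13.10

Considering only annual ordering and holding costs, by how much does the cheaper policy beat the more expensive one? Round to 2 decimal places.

£320.59

TC(Q) = (D/Q)S + (Q/2)H
TC(755) = (45,560/755)×380 + (755/2)×13.1 = £27,876.11
TC(3,563) = (45,560/3,563)×380 + (3,563/2)×13.1 = £28,196.70
Cheaper: Q = 755.  Difference = £320.59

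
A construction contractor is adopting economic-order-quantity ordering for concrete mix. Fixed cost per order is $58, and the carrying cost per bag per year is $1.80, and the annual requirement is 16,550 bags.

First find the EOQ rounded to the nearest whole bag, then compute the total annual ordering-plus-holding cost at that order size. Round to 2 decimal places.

$1,858.94

Q* = √(2·D·S / H) = √(2·16,550·58 / 1.8) = √1,066,555.6 ≈ 1,032.74 → Q = 1,033 bags
Orders/yr = 16,550/1,033 = 16.021; ordering cost = 16.021 × $58 = $929.24
Average inventory = 1,033/2 = 516.5; holding cost = 516.5 × $1.8 = $929.70
Total = $929.24 + $929.70 = $1,858.94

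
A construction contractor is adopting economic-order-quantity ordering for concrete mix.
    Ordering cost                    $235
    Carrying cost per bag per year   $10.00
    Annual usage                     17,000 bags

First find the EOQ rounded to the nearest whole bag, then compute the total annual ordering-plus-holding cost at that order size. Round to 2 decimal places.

$8,938.68

EOQ = √(2DS/H) = √(2 × 17,000 × 235 / 10)
    = √(799,000.00) ≈ 893.87 → Q = 894 bags
Orders/yr = 17,000/894 = 19.016; ordering cost = 19.016 × $235 = $4,468.68
Average inventory = 894/2 = 447; holding cost = 447 × $10 = $4,470.00
Total = $4,468.68 + $4,470.00 = $8,938.68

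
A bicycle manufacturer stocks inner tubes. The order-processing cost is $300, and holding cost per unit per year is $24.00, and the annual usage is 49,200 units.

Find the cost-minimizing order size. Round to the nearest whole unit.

Q* = √(2·D·S / H) = √(2·49,200·300 / 24) = √1,230,000.0 ≈ 1,109.05

1,109 units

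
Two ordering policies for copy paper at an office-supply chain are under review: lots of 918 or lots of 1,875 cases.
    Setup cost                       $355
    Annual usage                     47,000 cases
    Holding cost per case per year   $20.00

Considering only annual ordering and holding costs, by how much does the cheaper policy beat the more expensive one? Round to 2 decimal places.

Annual cost at Q: ordering D·S/Q plus holding Q·H/2.
TC(918) = (47,000/918)×355 + (918/2)×20 = $27,355.38
TC(1,875) = (47,000/1,875)×355 + (1,875/2)×20 = $27,648.67
Cheaper: Q = 918.  Difference = $293.29

$293.29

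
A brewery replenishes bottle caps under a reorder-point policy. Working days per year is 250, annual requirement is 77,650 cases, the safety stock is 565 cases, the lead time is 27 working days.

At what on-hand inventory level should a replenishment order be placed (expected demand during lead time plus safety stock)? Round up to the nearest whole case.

8,952 cases

Daily demand d = 77,650 / 250 = 310.600 cases/day
Demand during lead time = 310.600 × 27 = 8,386.20
Reorder point = 8,386.20 + 565 = 8,951.20 → round up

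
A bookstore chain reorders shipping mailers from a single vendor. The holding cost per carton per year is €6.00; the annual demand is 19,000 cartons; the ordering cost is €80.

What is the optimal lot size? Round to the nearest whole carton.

EOQ = √(2DS/H) = √(2 × 19,000 × 80 / 6)
    = √(506,666.67) ≈ 711.81

712 cartons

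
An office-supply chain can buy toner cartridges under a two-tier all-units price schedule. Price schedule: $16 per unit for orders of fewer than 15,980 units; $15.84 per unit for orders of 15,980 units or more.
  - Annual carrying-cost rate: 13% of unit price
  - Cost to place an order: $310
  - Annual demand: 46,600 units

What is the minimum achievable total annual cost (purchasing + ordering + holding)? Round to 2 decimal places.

H₁ = 13%×$16 = $2.0800;  H₂ = 13%×$15.84 = $2.0592
EOQ₁ = √(2×46,600×310/2.0800) = 3,726.98  (< 15,980, feasible at tier 1)
EOQ₂ = √(2×46,600×310/2.0592) = 3,745.76  (< 15,980 → use Q = 15,980 at tier-2 price)
TC(tier 1 (EOQ₁), Q≈3,727.0) = $753,352.12
TC(tier 2, Q≈15,980.0) = $755,501.01
Minimum at tier 1 (EOQ₁): $753,352.12

$753,352.12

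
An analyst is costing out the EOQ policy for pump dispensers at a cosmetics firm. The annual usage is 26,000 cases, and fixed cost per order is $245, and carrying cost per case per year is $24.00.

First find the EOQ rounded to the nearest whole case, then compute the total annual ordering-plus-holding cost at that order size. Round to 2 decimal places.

2DS/H = 2·26,000·245/24 = 530,833.33
EOQ = √530,833.33 ≈ 728.58 → Q = 729 cases
Annual ordering cost = (D/Q)·S = (26,000/729) × 245 = $8,738.00
Annual holding cost  = (Q/2)·H = (729/2) × 24 = $8,748.00
Total = $8,738.00 + $8,748.00 = $17,486.00

$17,486.00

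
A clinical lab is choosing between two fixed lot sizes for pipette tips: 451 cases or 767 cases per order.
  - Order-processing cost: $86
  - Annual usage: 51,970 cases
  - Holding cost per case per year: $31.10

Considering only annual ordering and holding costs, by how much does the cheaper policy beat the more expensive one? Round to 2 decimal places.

$830.92

TC(Q) = (D/Q)S + (Q/2)H
TC(451) = (51,970/451)×86 + (451/2)×31.1 = $16,923.07
TC(767) = (51,970/767)×86 + (767/2)×31.1 = $17,753.99
|ΔTC| = |$16,923.07 − $17,753.99| = $830.92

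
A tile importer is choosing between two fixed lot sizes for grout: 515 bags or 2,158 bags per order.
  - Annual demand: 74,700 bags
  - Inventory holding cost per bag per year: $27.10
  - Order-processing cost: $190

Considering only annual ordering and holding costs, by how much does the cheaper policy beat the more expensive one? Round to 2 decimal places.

$1,280.35

Annual cost at Q: ordering D·S/Q plus holding Q·H/2.
TC(515) = (74,700/515)×190 + (515/2)×27.1 = $34,537.47
TC(2,158) = (74,700/2,158)×190 + (2,158/2)×27.1 = $35,817.82
|ΔTC| = |$34,537.47 − $35,817.82| = $1,280.35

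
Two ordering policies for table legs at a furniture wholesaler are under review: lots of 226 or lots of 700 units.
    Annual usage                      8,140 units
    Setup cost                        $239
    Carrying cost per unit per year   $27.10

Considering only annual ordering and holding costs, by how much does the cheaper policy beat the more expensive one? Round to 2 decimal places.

$593.70

TC(Q) = (D/Q)S + (Q/2)H
TC(226) = (8,140/226)×239 + (226/2)×27.1 = $11,670.53
TC(700) = (8,140/700)×239 + (700/2)×27.1 = $12,264.23
Lots of 226 are cheaper by $593.70.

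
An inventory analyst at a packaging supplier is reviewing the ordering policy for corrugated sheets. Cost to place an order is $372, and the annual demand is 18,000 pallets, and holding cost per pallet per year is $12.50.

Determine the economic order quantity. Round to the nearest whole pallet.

1,035 pallets

EOQ = √(2DS/H) = √(2 × 18,000 × 372 / 12.5)
    = √(1,071,360.00) ≈ 1,035.07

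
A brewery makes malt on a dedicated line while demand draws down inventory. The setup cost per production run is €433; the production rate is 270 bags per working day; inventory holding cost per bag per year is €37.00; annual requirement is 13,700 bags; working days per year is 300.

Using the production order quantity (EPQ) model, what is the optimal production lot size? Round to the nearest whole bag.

d = 13,700/300 = 45.6667 bags/day;  effective holding cost H(1 − d/p) = 37·(1 − 45.6667/270) = 30.74198
Q* = √(2DS / H_eff) = √(2·13,700·433 / 30.74198) ≈ 621.23

621 bags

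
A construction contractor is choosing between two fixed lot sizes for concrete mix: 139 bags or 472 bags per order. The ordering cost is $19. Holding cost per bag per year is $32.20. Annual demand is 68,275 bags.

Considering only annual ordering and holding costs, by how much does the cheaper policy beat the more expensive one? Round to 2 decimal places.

$1,222.90

Annual cost at Q: ordering D·S/Q plus holding Q·H/2.
TC(139) = (68,275/139)×19 + (139/2)×32.2 = $11,570.45
TC(472) = (68,275/472)×19 + (472/2)×32.2 = $10,347.56
|ΔTC| = |$11,570.45 − $10,347.56| = $1,222.90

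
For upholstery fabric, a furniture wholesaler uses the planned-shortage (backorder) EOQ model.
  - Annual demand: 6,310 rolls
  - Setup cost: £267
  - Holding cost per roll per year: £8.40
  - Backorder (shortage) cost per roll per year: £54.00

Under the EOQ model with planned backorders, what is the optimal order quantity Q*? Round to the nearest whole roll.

681 rolls

Basic EOQ = √(2·6,310·267/8.4) = 633.353
Backorder adjustment √((H+b)/b) = √((8.4+54)/54) = 1.0750
Q* = 633.353 × 1.0750 ≈ 680.83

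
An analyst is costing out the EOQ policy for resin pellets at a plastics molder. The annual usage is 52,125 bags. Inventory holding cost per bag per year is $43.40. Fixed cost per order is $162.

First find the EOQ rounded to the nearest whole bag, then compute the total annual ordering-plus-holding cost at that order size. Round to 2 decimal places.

Optimal lot size Q* = (2 × 52,125 × $162 / $43.4)^½ ≈ 623.81 → Q = 624 bags
Ordering: D/Q × S = 52,125/624 × $162 = $13,532.45
Holding:  Q/2 × H = 624/2 × $43.4 = $13,540.80
Total = $13,532.45 + $13,540.80 = $27,073.25

$27,073.25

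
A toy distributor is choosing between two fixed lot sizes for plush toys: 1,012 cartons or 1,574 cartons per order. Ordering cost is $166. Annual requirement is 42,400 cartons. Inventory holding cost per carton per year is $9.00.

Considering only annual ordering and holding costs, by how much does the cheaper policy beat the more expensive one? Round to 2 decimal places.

$45.72

TC(Q) = (D/Q)S + (Q/2)H
TC(1,012) = (42,400/1,012)×166 + (1,012/2)×9 = $11,508.94
TC(1,574) = (42,400/1,574)×166 + (1,574/2)×9 = $11,554.66
Cheaper: Q = 1,012.  Difference = $45.72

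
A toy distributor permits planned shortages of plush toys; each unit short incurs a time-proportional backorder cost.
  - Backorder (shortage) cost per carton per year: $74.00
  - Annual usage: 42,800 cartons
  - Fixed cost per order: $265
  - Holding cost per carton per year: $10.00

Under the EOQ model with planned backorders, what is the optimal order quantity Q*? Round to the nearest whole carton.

1,605 cartons

Basic EOQ = √(2·42,800·265/10) = 1,506.121
Backorder adjustment √((H+b)/b) = √((10+74)/74) = 1.0654
Q* = 1,506.121 × 1.0654 ≈ 1,604.66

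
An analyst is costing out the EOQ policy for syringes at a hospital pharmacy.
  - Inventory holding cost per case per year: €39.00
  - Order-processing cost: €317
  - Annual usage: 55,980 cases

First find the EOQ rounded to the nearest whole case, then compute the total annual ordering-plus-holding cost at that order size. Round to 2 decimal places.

€37,204.32

Q* = √(2·D·S / H) = √(2·55,980·317 / 39) = √910,033.8 ≈ 953.96 → Q = 954 cases
Orders/yr = 55,980/954 = 58.679; ordering cost = 58.679 × €317 = €18,601.32
Average inventory = 954/2 = 477; holding cost = 477 × €39 = €18,603.00
Total = €18,601.32 + €18,603.00 = €37,204.32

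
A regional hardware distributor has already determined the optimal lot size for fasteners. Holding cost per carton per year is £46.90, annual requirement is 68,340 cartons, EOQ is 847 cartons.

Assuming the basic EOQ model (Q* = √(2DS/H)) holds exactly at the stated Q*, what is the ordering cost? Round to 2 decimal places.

£246.17

EOQ relation: Q² = 2DS/H, so rearrange for the unknown.
S = Q²H / (2D) = 847² × 46.9 / (2 × 68,340) = 246.1698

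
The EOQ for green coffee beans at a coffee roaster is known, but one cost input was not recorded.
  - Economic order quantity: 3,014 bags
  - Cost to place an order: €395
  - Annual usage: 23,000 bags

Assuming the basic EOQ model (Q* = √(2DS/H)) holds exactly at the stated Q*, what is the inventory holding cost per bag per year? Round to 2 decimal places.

€2.00

From Q* = √(2DS/H) ⇒ Q*² = 2DS/H.
H = 2DS / Q² = 2 × 23,000 × 395 / 3,014² = 2.0002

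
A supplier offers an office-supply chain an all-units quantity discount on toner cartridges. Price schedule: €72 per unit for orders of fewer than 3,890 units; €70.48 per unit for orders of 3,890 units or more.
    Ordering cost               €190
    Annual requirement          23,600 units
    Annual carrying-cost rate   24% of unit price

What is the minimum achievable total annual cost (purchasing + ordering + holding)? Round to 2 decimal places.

H₁ = 24%×€72 = €17.2800;  H₂ = 24%×€70.48 = €16.9152
EOQ₁ = √(2×23,600×190/17.2800) = 720.40  (< 3,890, feasible at tier 1)
EOQ₂ = √(2×23,600×190/16.9152) = 728.13  (< 3,890 → use Q = 3,890 at tier-2 price)
TC(tier 1 (EOQ₁), Q≈720.4) = €1,711,648.58
TC(tier 2, Q≈3,890.0) = €1,697,380.76
Minimum at tier 2: €1,697,380.76

€1,697,380.76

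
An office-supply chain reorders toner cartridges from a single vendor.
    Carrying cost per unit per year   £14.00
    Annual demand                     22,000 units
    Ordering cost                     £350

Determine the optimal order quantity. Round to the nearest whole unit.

Optimal lot size Q* = (2 × 22,000 × £350 / £14)^½ ≈ 1,048.81

1,049 units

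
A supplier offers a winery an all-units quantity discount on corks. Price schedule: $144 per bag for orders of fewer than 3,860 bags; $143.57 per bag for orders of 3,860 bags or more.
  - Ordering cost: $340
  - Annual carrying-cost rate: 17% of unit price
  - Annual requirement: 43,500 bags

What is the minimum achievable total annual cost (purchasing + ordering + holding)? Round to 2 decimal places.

H₁ = 17%×$144 = $24.4800;  H₂ = 17%×$143.57 = $24.4069
EOQ₁ = √(2×43,500×340/24.4800) = 1,099.24  (< 3,860, feasible at tier 1)
EOQ₂ = √(2×43,500×340/24.4069) = 1,100.89  (< 3,860 → use Q = 3,860 at tier-2 price)
TC(tier 1 (EOQ₁), Q≈1,099.2) = $6,290,909.45
TC(tier 2, Q≈3,860.0) = $6,296,231.92
Minimum at tier 1 (EOQ₁): $6,290,909.45

$6,290,909.45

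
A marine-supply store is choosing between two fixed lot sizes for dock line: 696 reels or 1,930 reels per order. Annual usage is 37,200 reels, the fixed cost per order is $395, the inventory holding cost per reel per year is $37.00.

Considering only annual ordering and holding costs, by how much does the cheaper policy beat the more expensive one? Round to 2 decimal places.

$9,330.40

TC(Q) = (D/Q)S + (Q/2)H
TC(696) = (37,200/696)×395 + (696/2)×37 = $33,988.07
TC(1,930) = (37,200/1,930)×395 + (1,930/2)×37 = $43,318.47
Cheaper: Q = 696.  Difference = $9,330.40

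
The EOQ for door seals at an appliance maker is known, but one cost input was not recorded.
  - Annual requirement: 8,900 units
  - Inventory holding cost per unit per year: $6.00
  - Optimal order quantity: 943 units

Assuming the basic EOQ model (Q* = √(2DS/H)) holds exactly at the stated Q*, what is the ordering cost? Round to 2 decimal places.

$299.75

EOQ relation: Q² = 2DS/H, so rearrange for the unknown.
S = Q²H / (2D) = 943² × 6 / (2 × 8,900) = 299.7469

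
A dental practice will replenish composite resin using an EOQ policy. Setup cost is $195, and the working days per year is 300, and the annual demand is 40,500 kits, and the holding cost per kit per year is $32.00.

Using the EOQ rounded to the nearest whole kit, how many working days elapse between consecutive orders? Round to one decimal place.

EOQ = √(2DS/H) = √(2 × 40,500 × 195 / 32)
    = √(493,593.75) ≈ 702.56 → Q = 703 kits
Cycle time = (working days × Q)/D = (300 × 703) / 40,500 = 5.207 days

5.2 days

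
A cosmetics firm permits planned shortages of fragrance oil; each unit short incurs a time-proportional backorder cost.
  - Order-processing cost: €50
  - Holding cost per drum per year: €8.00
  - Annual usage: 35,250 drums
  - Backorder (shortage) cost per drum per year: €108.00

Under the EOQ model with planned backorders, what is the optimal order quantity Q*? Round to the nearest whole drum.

Q* = √(2DS/H) · √((H + b)/b)
   = √(2 × 35,250 × 50 / 8) · √((8 + 108) / 108)
   = 663.796 × 1.0364 ≈ 687.94

688 drums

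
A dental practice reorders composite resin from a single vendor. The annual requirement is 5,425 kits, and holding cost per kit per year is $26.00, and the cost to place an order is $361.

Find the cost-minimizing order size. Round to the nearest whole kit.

2DS/H = 2·5,425·361/26 = 150,648.08
EOQ = √150,648.08 ≈ 388.13

388 kits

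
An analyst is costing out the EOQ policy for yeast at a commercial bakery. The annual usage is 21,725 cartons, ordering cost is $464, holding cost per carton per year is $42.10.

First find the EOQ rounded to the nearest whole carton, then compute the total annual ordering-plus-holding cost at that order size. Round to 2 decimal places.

$29,133.65

EOQ = √(2DS/H) = √(2 × 21,725 × 464 / 42.1)
    = √(478,878.86) ≈ 692.01 → Q = 692 cartons
Annual ordering cost = (D/Q)·S = (21,725/692) × 464 = $14,567.05
Annual holding cost  = (Q/2)·H = (692/2) × 42.1 = $14,566.60
Total = $14,567.05 + $14,566.60 = $29,133.65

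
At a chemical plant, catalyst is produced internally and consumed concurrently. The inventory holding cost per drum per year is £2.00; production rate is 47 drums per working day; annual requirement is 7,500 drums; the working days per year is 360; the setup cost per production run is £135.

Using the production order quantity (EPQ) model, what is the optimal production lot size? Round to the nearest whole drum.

Daily demand d = 7,500/360 = 20.833; p = 47; 1 − d/p = 0.55674
EPQ = √(2DS / (H(1 − d/p)))
    = √(2 × 7,500 × 135 / (2 × 0.55674)) ≈ 1,348.57

1,349 drums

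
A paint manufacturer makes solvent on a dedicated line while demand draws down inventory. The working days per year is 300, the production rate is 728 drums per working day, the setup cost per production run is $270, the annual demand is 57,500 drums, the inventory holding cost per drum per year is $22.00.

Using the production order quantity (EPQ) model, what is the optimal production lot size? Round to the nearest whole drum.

d = 57,500/300 = 191.6667 drums/day;  effective holding cost H(1 − d/p) = 22·(1 − 191.6667/728) = 16.20788
Q* = √(2DS / H_eff) = √(2·57,500·270 / 16.20788) ≈ 1,384.10

1,384 drums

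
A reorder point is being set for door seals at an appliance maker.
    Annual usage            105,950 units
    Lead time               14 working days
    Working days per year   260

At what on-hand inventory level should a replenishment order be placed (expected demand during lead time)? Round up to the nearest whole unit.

5,705 units

Daily demand d = 105,950 / 260 = 407.500 units/day
Demand during lead time = 407.500 × 14 = 5,705.00
Reorder point = 5,705.00 → round up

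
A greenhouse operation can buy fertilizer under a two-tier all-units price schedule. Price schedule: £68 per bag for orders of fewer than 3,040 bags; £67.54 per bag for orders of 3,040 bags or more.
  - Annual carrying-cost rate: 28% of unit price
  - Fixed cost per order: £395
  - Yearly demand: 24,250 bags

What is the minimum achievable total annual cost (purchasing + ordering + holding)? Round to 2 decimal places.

£1,668,098.66

H₁ = 28%×£68 = £19.0400;  H₂ = 28%×£67.54 = £18.9112
EOQ₁ = √(2×24,250×395/19.0400) = 1,003.08  (< 3,040, feasible at tier 1)
EOQ₂ = √(2×24,250×395/18.9112) = 1,006.49  (< 3,040 → use Q = 3,040 at tier-2 price)
TC(tier 1 (EOQ₁), Q≈1,003.1) = £1,668,098.66
TC(tier 2, Q≈3,040.0) = £1,669,740.93
Minimum at tier 1 (EOQ₁): £1,668,098.66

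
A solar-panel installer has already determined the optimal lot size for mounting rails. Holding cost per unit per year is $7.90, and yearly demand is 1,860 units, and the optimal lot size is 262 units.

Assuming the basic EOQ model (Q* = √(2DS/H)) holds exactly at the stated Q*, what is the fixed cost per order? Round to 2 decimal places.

$145.78

From Q* = √(2DS/H) ⇒ Q*² = 2DS/H.
S = Q²H / (2D) = 262² × 7.9 / (2 × 1,860) = 145.7762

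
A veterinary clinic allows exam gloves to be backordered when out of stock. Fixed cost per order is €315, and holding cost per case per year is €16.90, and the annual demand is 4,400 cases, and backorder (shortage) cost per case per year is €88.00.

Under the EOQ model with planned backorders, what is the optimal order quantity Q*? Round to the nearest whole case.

Basic EOQ = √(2·4,400·315/16.9) = 404.998
Backorder adjustment √((H+b)/b) = √((16.9+88)/88) = 1.0918
Q* = 404.998 × 1.0918 ≈ 442.18

442 cases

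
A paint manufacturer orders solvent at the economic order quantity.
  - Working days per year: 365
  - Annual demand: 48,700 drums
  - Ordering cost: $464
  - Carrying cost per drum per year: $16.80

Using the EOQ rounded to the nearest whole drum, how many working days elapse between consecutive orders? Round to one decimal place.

12.3 days

EOQ = √(2DS/H) = √(2 × 48,700 × 464 / 16.8)
    = √(2,690,095.24) ≈ 1,640.15 → Q = 1,640 drums
Days between orders = 365 / (D/Q) = 365 / 29.695 ≈ 12.292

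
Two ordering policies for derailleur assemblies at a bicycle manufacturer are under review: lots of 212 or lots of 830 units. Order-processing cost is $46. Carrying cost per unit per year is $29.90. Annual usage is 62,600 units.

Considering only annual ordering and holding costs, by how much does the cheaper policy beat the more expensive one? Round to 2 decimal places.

$874.52

For each Q, cost = (D/Q)·S + (Q/2)·H.
TC(212) = (62,600/212)×46 + (212/2)×29.9 = $16,752.42
TC(830) = (62,600/830)×46 + (830/2)×29.9 = $15,877.90
Lots of 830 are cheaper by $874.52.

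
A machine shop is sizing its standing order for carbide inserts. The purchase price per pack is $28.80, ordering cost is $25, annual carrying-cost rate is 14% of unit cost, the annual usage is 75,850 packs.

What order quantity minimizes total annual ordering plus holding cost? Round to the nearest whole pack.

970 packs

Holding cost per pack per year: H = 14% × $28.8 = $4.0320
EOQ = √(2DS/H) = √(2 × 75,850 × 25 / 4.032)
    = √(940,600.20) ≈ 969.85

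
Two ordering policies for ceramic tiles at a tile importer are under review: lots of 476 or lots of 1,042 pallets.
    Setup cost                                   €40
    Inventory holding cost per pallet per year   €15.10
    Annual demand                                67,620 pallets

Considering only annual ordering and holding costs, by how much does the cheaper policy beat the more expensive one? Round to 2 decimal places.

€1,186.72

TC(Q) = (D/Q)S + (Q/2)H
TC(476) = (67,620/476)×40 + (476/2)×15.1 = €9,276.15
TC(1,042) = (67,620/1,042)×40 + (1,042/2)×15.1 = €10,462.88
Cheaper: Q = 476.  Difference = €1,186.72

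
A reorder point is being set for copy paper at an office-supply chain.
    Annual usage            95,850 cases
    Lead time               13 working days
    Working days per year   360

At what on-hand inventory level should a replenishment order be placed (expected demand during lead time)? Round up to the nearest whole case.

3,462 cases

Daily demand d = 95,850 / 360 = 266.250 cases/day
Demand during lead time = 266.250 × 13 = 3,461.25
Reorder point = 3,461.25 → round up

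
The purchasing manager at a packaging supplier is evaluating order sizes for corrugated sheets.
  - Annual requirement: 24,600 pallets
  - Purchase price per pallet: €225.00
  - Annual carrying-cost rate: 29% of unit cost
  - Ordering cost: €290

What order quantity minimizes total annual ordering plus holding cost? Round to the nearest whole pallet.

Holding cost per pallet per year: H = 29% × €225 = €65.2500
2DS/H = 2·24,600·290/65.25 = 218,666.67
EOQ = √218,666.67 ≈ 467.62

468 pallets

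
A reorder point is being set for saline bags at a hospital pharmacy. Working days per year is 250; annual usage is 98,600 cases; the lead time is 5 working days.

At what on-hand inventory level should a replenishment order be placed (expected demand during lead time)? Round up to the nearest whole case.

1,972 cases

Daily demand d = 98,600 / 250 = 394.400 cases/day
Demand during lead time = 394.400 × 5 = 1,972.00
Reorder point = 1,972.00 → round up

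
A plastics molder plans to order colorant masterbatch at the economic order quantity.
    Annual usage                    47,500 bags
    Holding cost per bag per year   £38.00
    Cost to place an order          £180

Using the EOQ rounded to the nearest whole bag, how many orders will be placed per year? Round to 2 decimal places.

70.79 orders per year

EOQ = √(2DS/H) = √(2 × 47,500 × 180 / 38)
    = √(450,000.00) ≈ 670.82 → Q = 671
N = D/Q = 47,500/671 ≈ 70.790 orders/yr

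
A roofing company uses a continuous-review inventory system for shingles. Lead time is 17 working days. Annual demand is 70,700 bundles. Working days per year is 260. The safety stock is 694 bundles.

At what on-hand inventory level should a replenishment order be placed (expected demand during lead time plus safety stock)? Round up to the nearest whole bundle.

5,317 bundles

Daily demand d = 70,700 / 260 = 271.923 bundles/day
Demand during lead time = 271.923 × 17 = 4,622.69
Reorder point = 4,622.69 + 694 = 5,316.69 → round up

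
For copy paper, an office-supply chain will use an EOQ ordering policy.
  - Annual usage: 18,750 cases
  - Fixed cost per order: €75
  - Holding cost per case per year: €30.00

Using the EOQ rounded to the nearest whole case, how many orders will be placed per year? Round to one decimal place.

Q* = √(2·D·S / H) = √(2·18,750·75 / 30) = √93,750.0 ≈ 306.19 → Q = 306
N = D/Q = 18,750/306 ≈ 61.275 orders/yr

61.3 orders per year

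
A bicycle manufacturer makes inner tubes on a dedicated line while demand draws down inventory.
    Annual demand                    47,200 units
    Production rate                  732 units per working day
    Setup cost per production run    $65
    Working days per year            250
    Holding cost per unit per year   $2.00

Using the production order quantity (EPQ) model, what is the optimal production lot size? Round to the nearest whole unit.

d = 47,200/250 = 188.8000 units/day;  effective holding cost H(1 − d/p) = 2·(1 − 188.8000/732) = 1.48415
Q* = √(2DS / H_eff) = √(2·47,200·65 / 1.48415) ≈ 2,033.31

2,033 units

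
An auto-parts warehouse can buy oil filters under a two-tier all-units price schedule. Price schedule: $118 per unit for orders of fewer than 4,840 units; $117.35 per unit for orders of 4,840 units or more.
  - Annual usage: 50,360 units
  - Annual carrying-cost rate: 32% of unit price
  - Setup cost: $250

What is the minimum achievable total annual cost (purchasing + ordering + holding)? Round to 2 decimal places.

H₁ = 32%×$118 = $37.7600;  H₂ = 32%×$117.35 = $37.5520
EOQ₁ = √(2×50,360×250/37.7600) = 816.60  (< 4,840, feasible at tier 1)
EOQ₂ = √(2×50,360×250/37.5520) = 818.86  (< 4,840 → use Q = 4,840 at tier-2 price)
TC(tier 1 (EOQ₁), Q≈816.6) = $5,973,314.99
TC(tier 2, Q≈4,840.0) = $6,003,223.08
Minimum at tier 1 (EOQ₁): $5,973,314.99

$5,973,314.99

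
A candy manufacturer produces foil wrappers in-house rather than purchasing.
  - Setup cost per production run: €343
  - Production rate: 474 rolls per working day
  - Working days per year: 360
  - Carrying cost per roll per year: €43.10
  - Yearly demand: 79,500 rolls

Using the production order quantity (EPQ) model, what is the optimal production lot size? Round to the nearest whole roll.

1,539 rolls

d = 79,500/360 = 220.8333 rolls/day;  effective holding cost H(1 − d/p) = 43.1·(1 − 220.8333/474) = 23.02001
Q* = √(2DS / H_eff) = √(2·79,500·343 / 23.02001) ≈ 1,539.19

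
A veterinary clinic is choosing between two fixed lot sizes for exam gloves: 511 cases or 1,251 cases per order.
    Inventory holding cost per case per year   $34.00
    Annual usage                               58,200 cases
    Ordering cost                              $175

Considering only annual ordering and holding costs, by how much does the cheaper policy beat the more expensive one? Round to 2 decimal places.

$789.98

Annual cost at Q: ordering D·S/Q plus holding Q·H/2.
TC(511) = (58,200/511)×175 + (511/2)×34 = $28,618.51
TC(1,251) = (58,200/1,251)×175 + (1,251/2)×34 = $29,408.49
Cheaper: Q = 511.  Difference = $789.98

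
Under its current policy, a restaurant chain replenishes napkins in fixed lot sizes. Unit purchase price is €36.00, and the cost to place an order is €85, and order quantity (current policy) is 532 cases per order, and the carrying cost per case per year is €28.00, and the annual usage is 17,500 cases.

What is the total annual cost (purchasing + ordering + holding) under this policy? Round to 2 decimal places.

Annual ordering cost = (D/Q)·S = (17,500/532) × 85 = €2,796.05
Annual holding cost  = (Q/2)·H = (532/2) × 28 = €7,448.00
Purchase cost = D·C = 17,500 × 36 = €630,000.00
Total = €2,796.05 + €7,448.00 + €630,000.00 = €640,244.05

€640,244.05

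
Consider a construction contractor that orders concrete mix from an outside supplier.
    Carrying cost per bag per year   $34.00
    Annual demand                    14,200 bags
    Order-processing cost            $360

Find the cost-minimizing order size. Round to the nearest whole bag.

548 bags

2DS/H = 2·14,200·360/34 = 300,705.88
EOQ = √300,705.88 ≈ 548.37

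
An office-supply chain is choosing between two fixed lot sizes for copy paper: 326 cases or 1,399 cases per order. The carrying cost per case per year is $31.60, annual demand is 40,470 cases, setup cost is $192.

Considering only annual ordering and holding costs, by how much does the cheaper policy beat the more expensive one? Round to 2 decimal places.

$1,327.55

Annual cost at Q: ordering D·S/Q plus holding Q·H/2.
TC(326) = (40,470/326)×192 + (326/2)×31.6 = $28,985.89
TC(1,399) = (40,470/1,399)×192 + (1,399/2)×31.6 = $27,658.34
Lots of 1,399 are cheaper by $1,327.55.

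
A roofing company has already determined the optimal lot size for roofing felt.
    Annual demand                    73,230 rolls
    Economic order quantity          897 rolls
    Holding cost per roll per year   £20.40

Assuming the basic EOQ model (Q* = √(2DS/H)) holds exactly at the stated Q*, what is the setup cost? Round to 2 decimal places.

EOQ relation: Q² = 2DS/H, so rearrange for the unknown.
S = Q²H / (2D) = 897² × 20.4 / (2 × 73,230) = 112.0717

£112.07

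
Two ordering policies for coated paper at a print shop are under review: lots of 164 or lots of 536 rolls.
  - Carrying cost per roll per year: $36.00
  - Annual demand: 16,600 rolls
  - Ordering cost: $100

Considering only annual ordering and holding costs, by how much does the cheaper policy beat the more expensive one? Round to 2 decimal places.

$328.94

Annual cost at Q: ordering D·S/Q plus holding Q·H/2.
TC(164) = (16,600/164)×100 + (164/2)×36 = $13,073.95
TC(536) = (16,600/536)×100 + (536/2)×36 = $12,745.01
|ΔTC| = |$13,073.95 − $12,745.01| = $328.94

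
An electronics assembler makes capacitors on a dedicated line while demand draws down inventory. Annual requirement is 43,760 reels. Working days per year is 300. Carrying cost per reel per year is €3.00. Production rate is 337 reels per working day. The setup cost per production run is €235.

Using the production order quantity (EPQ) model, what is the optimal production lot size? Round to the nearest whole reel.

3,477 reels

Daily demand d = 43,760/300 = 145.867; p = 337; 1 − d/p = 0.56716
EPQ = √(2DS / (H(1 − d/p)))
    = √(2 × 43,760 × 235 / (3 × 0.56716)) ≈ 3,476.75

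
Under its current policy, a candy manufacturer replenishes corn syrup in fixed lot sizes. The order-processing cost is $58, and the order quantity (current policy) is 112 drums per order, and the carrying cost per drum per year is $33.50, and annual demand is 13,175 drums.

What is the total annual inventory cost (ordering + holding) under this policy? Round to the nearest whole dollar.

$8,699

Orders/yr = 13,175/112 = 117.634; ordering cost = 117.634 × $58 = $6,822.77
Average inventory = 112/2 = 56; holding cost = 56 × $33.5 = $1,876.00
Total = $6,822.77 + $1,876.00 = $8,698.77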